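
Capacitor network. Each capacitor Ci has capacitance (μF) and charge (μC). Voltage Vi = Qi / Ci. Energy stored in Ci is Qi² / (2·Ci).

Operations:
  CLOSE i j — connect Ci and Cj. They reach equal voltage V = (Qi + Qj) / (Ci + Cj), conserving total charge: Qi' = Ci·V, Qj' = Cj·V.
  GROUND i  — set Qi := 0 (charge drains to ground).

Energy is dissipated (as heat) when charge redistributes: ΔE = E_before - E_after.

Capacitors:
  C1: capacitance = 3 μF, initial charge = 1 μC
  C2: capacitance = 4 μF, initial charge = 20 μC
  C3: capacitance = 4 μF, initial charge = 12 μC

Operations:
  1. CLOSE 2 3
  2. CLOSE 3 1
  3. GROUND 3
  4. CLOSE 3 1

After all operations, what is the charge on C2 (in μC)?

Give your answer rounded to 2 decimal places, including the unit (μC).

Initial: C1(3μF, Q=1μC, V=0.33V), C2(4μF, Q=20μC, V=5.00V), C3(4μF, Q=12μC, V=3.00V)
Op 1: CLOSE 2-3: Q_total=32.00, C_total=8.00, V=4.00; Q2=16.00, Q3=16.00; dissipated=4.000
Op 2: CLOSE 3-1: Q_total=17.00, C_total=7.00, V=2.43; Q3=9.71, Q1=7.29; dissipated=11.524
Op 3: GROUND 3: Q3=0; energy lost=11.796
Op 4: CLOSE 3-1: Q_total=7.29, C_total=7.00, V=1.04; Q3=4.16, Q1=3.12; dissipated=5.055
Final charges: Q1=3.12, Q2=16.00, Q3=4.16

Answer: 16.00 μC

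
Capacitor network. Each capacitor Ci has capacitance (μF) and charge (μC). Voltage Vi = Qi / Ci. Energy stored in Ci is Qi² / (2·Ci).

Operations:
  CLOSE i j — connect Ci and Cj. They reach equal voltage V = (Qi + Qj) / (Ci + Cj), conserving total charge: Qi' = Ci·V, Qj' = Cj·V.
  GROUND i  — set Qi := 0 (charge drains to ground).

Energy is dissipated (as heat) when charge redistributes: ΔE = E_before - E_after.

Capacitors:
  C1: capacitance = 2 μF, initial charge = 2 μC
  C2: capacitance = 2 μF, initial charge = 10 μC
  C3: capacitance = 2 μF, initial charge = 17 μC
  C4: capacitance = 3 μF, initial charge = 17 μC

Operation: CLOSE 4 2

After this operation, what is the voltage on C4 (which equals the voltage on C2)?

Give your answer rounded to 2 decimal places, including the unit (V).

Answer: 5.40 V

Derivation:
Initial: C1(2μF, Q=2μC, V=1.00V), C2(2μF, Q=10μC, V=5.00V), C3(2μF, Q=17μC, V=8.50V), C4(3μF, Q=17μC, V=5.67V)
Op 1: CLOSE 4-2: Q_total=27.00, C_total=5.00, V=5.40; Q4=16.20, Q2=10.80; dissipated=0.267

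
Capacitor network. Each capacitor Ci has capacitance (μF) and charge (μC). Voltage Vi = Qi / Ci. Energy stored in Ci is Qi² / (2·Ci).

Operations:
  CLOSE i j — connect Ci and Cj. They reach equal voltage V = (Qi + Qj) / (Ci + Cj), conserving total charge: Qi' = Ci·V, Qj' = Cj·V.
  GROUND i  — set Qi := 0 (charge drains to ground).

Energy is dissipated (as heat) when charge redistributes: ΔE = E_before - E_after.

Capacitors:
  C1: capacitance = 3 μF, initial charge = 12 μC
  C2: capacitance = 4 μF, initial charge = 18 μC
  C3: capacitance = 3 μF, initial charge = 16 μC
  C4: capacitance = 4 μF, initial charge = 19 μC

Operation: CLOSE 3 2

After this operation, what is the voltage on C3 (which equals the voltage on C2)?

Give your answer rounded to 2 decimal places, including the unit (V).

Initial: C1(3μF, Q=12μC, V=4.00V), C2(4μF, Q=18μC, V=4.50V), C3(3μF, Q=16μC, V=5.33V), C4(4μF, Q=19μC, V=4.75V)
Op 1: CLOSE 3-2: Q_total=34.00, C_total=7.00, V=4.86; Q3=14.57, Q2=19.43; dissipated=0.595

Answer: 4.86 V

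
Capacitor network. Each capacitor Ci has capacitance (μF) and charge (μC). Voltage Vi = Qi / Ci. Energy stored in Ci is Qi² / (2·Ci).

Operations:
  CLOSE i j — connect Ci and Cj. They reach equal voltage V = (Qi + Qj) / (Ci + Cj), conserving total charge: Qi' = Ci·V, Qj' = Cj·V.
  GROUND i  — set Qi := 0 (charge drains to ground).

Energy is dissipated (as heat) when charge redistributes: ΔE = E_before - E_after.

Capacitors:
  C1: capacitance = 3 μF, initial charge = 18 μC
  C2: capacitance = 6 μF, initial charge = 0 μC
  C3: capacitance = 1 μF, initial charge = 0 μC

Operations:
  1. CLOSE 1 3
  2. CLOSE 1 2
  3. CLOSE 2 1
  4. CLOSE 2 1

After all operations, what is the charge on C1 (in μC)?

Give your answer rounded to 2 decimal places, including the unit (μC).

Initial: C1(3μF, Q=18μC, V=6.00V), C2(6μF, Q=0μC, V=0.00V), C3(1μF, Q=0μC, V=0.00V)
Op 1: CLOSE 1-3: Q_total=18.00, C_total=4.00, V=4.50; Q1=13.50, Q3=4.50; dissipated=13.500
Op 2: CLOSE 1-2: Q_total=13.50, C_total=9.00, V=1.50; Q1=4.50, Q2=9.00; dissipated=20.250
Op 3: CLOSE 2-1: Q_total=13.50, C_total=9.00, V=1.50; Q2=9.00, Q1=4.50; dissipated=0.000
Op 4: CLOSE 2-1: Q_total=13.50, C_total=9.00, V=1.50; Q2=9.00, Q1=4.50; dissipated=0.000
Final charges: Q1=4.50, Q2=9.00, Q3=4.50

Answer: 4.50 μC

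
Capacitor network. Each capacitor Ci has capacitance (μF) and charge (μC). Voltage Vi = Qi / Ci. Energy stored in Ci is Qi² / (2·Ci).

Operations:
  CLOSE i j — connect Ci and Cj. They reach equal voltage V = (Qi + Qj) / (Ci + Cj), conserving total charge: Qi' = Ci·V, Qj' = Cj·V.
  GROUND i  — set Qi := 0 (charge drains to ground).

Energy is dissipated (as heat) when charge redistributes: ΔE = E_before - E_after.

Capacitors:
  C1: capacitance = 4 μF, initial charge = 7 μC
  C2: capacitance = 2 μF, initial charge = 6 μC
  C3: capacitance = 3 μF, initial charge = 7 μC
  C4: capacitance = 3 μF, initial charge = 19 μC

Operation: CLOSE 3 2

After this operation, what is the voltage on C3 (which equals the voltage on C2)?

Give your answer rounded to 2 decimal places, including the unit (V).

Answer: 2.60 V

Derivation:
Initial: C1(4μF, Q=7μC, V=1.75V), C2(2μF, Q=6μC, V=3.00V), C3(3μF, Q=7μC, V=2.33V), C4(3μF, Q=19μC, V=6.33V)
Op 1: CLOSE 3-2: Q_total=13.00, C_total=5.00, V=2.60; Q3=7.80, Q2=5.20; dissipated=0.267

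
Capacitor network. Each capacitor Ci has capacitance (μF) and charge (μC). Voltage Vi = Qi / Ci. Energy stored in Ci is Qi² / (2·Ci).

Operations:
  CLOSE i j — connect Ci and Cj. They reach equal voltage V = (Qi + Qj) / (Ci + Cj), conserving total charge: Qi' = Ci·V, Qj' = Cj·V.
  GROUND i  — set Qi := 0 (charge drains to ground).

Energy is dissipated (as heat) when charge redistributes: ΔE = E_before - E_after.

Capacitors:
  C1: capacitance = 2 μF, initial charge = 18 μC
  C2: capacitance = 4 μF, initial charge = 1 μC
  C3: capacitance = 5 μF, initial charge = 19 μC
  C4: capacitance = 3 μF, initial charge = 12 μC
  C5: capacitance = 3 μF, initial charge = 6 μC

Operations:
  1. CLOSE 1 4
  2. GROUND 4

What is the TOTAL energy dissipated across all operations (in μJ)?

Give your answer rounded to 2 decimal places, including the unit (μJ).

Initial: C1(2μF, Q=18μC, V=9.00V), C2(4μF, Q=1μC, V=0.25V), C3(5μF, Q=19μC, V=3.80V), C4(3μF, Q=12μC, V=4.00V), C5(3μF, Q=6μC, V=2.00V)
Op 1: CLOSE 1-4: Q_total=30.00, C_total=5.00, V=6.00; Q1=12.00, Q4=18.00; dissipated=15.000
Op 2: GROUND 4: Q4=0; energy lost=54.000
Total dissipated: 69.000 μJ

Answer: 69.00 μJ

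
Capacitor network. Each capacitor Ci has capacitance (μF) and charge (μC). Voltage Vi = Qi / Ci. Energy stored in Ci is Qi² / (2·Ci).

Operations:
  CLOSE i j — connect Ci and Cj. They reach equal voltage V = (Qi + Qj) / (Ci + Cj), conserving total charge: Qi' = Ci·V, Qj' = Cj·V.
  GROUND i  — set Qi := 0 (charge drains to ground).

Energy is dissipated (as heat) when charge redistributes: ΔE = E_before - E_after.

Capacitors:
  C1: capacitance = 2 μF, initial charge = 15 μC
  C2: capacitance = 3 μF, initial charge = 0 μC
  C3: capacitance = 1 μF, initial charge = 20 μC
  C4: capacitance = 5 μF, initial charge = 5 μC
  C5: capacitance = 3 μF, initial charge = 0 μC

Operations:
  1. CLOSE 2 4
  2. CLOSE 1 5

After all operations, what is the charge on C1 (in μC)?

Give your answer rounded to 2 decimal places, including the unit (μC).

Answer: 6.00 μC

Derivation:
Initial: C1(2μF, Q=15μC, V=7.50V), C2(3μF, Q=0μC, V=0.00V), C3(1μF, Q=20μC, V=20.00V), C4(5μF, Q=5μC, V=1.00V), C5(3μF, Q=0μC, V=0.00V)
Op 1: CLOSE 2-4: Q_total=5.00, C_total=8.00, V=0.62; Q2=1.88, Q4=3.12; dissipated=0.938
Op 2: CLOSE 1-5: Q_total=15.00, C_total=5.00, V=3.00; Q1=6.00, Q5=9.00; dissipated=33.750
Final charges: Q1=6.00, Q2=1.88, Q3=20.00, Q4=3.12, Q5=9.00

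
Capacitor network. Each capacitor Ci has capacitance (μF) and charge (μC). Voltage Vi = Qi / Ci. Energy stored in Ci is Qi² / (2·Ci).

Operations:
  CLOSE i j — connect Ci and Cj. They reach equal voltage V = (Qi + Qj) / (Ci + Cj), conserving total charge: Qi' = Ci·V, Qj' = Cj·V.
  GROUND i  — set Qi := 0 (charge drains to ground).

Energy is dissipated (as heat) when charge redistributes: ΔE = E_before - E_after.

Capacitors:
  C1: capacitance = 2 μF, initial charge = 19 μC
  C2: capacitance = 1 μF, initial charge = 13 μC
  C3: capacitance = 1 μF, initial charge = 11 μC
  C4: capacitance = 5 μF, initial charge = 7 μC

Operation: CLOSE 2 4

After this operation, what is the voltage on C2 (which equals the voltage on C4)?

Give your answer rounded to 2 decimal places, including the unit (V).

Answer: 3.33 V

Derivation:
Initial: C1(2μF, Q=19μC, V=9.50V), C2(1μF, Q=13μC, V=13.00V), C3(1μF, Q=11μC, V=11.00V), C4(5μF, Q=7μC, V=1.40V)
Op 1: CLOSE 2-4: Q_total=20.00, C_total=6.00, V=3.33; Q2=3.33, Q4=16.67; dissipated=56.067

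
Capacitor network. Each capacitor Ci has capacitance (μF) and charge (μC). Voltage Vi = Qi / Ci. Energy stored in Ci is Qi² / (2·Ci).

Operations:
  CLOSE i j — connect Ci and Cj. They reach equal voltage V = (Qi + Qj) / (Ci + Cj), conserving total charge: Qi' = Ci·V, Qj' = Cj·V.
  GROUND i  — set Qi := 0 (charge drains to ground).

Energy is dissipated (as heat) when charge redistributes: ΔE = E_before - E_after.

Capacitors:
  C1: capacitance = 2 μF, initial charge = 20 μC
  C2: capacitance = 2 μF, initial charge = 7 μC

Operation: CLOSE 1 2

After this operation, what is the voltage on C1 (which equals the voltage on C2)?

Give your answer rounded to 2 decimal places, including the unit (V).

Initial: C1(2μF, Q=20μC, V=10.00V), C2(2μF, Q=7μC, V=3.50V)
Op 1: CLOSE 1-2: Q_total=27.00, C_total=4.00, V=6.75; Q1=13.50, Q2=13.50; dissipated=21.125

Answer: 6.75 V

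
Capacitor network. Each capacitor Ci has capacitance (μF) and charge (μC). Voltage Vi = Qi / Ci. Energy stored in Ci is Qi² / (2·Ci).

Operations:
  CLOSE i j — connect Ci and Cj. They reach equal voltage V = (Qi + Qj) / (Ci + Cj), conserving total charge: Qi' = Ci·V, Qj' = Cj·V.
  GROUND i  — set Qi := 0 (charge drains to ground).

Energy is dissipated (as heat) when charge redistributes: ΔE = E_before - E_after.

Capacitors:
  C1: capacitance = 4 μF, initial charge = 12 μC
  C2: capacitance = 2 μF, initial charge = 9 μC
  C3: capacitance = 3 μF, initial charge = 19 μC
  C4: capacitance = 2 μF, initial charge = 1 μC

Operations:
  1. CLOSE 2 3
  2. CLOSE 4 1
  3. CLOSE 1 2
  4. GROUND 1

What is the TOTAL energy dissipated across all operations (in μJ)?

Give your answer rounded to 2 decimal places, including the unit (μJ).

Answer: 35.97 μJ

Derivation:
Initial: C1(4μF, Q=12μC, V=3.00V), C2(2μF, Q=9μC, V=4.50V), C3(3μF, Q=19μC, V=6.33V), C4(2μF, Q=1μC, V=0.50V)
Op 1: CLOSE 2-3: Q_total=28.00, C_total=5.00, V=5.60; Q2=11.20, Q3=16.80; dissipated=2.017
Op 2: CLOSE 4-1: Q_total=13.00, C_total=6.00, V=2.17; Q4=4.33, Q1=8.67; dissipated=4.167
Op 3: CLOSE 1-2: Q_total=19.87, C_total=6.00, V=3.31; Q1=13.24, Q2=6.62; dissipated=7.859
Op 4: GROUND 1: Q1=0; energy lost=21.927
Total dissipated: 35.969 μJ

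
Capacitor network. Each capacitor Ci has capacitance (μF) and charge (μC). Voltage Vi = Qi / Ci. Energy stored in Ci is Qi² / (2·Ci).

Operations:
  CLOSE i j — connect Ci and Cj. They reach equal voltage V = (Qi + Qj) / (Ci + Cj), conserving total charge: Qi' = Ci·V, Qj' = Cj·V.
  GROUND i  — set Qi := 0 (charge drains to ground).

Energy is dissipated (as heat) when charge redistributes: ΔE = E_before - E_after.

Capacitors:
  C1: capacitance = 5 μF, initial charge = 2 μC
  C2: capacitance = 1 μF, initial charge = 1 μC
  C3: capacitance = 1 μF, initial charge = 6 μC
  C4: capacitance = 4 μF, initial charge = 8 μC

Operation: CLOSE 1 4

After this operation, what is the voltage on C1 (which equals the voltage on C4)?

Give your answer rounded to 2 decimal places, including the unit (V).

Initial: C1(5μF, Q=2μC, V=0.40V), C2(1μF, Q=1μC, V=1.00V), C3(1μF, Q=6μC, V=6.00V), C4(4μF, Q=8μC, V=2.00V)
Op 1: CLOSE 1-4: Q_total=10.00, C_total=9.00, V=1.11; Q1=5.56, Q4=4.44; dissipated=2.844

Answer: 1.11 V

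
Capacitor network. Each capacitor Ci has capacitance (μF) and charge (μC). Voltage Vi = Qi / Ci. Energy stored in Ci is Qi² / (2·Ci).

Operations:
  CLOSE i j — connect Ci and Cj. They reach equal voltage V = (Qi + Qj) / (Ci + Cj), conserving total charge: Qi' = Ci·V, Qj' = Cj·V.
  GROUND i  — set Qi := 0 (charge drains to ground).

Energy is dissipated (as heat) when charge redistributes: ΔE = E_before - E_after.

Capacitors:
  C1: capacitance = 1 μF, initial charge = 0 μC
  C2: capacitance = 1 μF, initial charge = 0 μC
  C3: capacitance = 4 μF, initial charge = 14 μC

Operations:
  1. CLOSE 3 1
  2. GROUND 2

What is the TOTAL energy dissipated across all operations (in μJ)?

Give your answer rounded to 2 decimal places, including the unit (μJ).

Answer: 4.90 μJ

Derivation:
Initial: C1(1μF, Q=0μC, V=0.00V), C2(1μF, Q=0μC, V=0.00V), C3(4μF, Q=14μC, V=3.50V)
Op 1: CLOSE 3-1: Q_total=14.00, C_total=5.00, V=2.80; Q3=11.20, Q1=2.80; dissipated=4.900
Op 2: GROUND 2: Q2=0; energy lost=0.000
Total dissipated: 4.900 μJ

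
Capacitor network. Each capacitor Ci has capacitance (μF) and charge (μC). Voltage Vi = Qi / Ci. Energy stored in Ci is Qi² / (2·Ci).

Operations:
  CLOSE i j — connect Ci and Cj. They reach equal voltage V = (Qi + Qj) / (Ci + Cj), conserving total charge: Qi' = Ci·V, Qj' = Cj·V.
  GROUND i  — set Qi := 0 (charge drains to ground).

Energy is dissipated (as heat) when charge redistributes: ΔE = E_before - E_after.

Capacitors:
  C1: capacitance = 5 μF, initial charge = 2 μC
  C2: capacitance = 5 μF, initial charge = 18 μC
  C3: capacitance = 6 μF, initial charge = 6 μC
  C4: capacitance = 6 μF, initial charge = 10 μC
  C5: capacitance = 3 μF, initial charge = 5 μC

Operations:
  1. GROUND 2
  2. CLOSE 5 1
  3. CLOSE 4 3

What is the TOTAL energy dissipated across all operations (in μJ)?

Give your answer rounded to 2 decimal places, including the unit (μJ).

Initial: C1(5μF, Q=2μC, V=0.40V), C2(5μF, Q=18μC, V=3.60V), C3(6μF, Q=6μC, V=1.00V), C4(6μF, Q=10μC, V=1.67V), C5(3μF, Q=5μC, V=1.67V)
Op 1: GROUND 2: Q2=0; energy lost=32.400
Op 2: CLOSE 5-1: Q_total=7.00, C_total=8.00, V=0.88; Q5=2.62, Q1=4.38; dissipated=1.504
Op 3: CLOSE 4-3: Q_total=16.00, C_total=12.00, V=1.33; Q4=8.00, Q3=8.00; dissipated=0.667
Total dissipated: 34.571 μJ

Answer: 34.57 μJ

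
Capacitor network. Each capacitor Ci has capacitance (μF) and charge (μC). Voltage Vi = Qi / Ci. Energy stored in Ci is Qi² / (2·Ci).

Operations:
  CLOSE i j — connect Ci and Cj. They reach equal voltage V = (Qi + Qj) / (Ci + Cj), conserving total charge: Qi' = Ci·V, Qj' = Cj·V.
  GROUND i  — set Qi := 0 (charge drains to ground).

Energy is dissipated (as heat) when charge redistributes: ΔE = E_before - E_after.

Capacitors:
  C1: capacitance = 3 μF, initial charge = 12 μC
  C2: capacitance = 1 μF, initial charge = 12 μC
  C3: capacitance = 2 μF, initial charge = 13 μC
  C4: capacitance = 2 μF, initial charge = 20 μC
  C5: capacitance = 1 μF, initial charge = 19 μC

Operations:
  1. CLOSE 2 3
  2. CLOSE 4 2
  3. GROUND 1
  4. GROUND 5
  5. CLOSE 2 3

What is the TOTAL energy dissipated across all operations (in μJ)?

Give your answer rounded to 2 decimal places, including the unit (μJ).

Answer: 215.92 μJ

Derivation:
Initial: C1(3μF, Q=12μC, V=4.00V), C2(1μF, Q=12μC, V=12.00V), C3(2μF, Q=13μC, V=6.50V), C4(2μF, Q=20μC, V=10.00V), C5(1μF, Q=19μC, V=19.00V)
Op 1: CLOSE 2-3: Q_total=25.00, C_total=3.00, V=8.33; Q2=8.33, Q3=16.67; dissipated=10.083
Op 2: CLOSE 4-2: Q_total=28.33, C_total=3.00, V=9.44; Q4=18.89, Q2=9.44; dissipated=0.926
Op 3: GROUND 1: Q1=0; energy lost=24.000
Op 4: GROUND 5: Q5=0; energy lost=180.500
Op 5: CLOSE 2-3: Q_total=26.11, C_total=3.00, V=8.70; Q2=8.70, Q3=17.41; dissipated=0.412
Total dissipated: 215.921 μJ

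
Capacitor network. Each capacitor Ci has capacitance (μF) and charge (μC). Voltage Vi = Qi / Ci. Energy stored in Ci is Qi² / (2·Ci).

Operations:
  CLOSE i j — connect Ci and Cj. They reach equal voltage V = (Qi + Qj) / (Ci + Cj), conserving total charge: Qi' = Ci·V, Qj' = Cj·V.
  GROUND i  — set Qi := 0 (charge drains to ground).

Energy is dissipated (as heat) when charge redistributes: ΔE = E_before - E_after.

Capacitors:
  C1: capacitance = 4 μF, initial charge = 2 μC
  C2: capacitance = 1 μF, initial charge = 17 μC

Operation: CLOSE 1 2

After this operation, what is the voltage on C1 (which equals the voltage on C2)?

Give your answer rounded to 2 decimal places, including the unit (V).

Initial: C1(4μF, Q=2μC, V=0.50V), C2(1μF, Q=17μC, V=17.00V)
Op 1: CLOSE 1-2: Q_total=19.00, C_total=5.00, V=3.80; Q1=15.20, Q2=3.80; dissipated=108.900

Answer: 3.80 V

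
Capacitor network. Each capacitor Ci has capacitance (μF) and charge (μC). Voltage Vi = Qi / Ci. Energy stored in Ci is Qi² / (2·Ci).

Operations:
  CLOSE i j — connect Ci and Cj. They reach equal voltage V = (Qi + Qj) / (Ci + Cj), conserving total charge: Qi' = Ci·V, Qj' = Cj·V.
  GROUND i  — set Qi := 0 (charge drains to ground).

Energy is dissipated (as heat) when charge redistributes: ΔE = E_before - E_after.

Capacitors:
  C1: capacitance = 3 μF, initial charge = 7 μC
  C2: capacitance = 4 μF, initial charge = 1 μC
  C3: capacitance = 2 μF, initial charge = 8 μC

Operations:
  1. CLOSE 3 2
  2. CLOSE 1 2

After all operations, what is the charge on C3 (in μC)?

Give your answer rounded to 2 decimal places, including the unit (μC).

Answer: 3.00 μC

Derivation:
Initial: C1(3μF, Q=7μC, V=2.33V), C2(4μF, Q=1μC, V=0.25V), C3(2μF, Q=8μC, V=4.00V)
Op 1: CLOSE 3-2: Q_total=9.00, C_total=6.00, V=1.50; Q3=3.00, Q2=6.00; dissipated=9.375
Op 2: CLOSE 1-2: Q_total=13.00, C_total=7.00, V=1.86; Q1=5.57, Q2=7.43; dissipated=0.595
Final charges: Q1=5.57, Q2=7.43, Q3=3.00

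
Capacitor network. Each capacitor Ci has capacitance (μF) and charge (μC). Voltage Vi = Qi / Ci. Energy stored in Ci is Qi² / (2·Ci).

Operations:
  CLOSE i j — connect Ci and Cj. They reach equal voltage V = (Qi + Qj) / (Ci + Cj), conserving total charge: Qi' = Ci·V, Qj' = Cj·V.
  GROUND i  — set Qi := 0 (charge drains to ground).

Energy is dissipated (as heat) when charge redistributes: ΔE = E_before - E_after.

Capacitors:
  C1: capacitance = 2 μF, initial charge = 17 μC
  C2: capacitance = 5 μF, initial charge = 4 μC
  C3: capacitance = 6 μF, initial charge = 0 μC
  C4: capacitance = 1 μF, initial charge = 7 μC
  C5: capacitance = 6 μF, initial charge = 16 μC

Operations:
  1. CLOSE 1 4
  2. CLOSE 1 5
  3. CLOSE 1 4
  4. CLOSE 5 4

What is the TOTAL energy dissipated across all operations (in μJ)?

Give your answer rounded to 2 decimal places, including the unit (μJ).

Initial: C1(2μF, Q=17μC, V=8.50V), C2(5μF, Q=4μC, V=0.80V), C3(6μF, Q=0μC, V=0.00V), C4(1μF, Q=7μC, V=7.00V), C5(6μF, Q=16μC, V=2.67V)
Op 1: CLOSE 1-4: Q_total=24.00, C_total=3.00, V=8.00; Q1=16.00, Q4=8.00; dissipated=0.750
Op 2: CLOSE 1-5: Q_total=32.00, C_total=8.00, V=4.00; Q1=8.00, Q5=24.00; dissipated=21.333
Op 3: CLOSE 1-4: Q_total=16.00, C_total=3.00, V=5.33; Q1=10.67, Q4=5.33; dissipated=5.333
Op 4: CLOSE 5-4: Q_total=29.33, C_total=7.00, V=4.19; Q5=25.14, Q4=4.19; dissipated=0.762
Total dissipated: 28.179 μJ

Answer: 28.18 μJ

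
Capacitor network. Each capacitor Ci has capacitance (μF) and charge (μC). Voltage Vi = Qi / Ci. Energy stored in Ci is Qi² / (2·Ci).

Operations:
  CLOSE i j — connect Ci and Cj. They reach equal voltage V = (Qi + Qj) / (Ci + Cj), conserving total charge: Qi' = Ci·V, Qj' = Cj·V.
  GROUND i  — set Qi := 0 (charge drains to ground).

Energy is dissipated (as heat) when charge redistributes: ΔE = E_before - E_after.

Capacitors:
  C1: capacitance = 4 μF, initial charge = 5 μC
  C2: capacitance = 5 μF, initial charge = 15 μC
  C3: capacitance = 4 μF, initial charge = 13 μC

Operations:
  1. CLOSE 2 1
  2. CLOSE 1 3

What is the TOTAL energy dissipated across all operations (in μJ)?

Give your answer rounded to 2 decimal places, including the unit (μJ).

Answer: 4.46 μJ

Derivation:
Initial: C1(4μF, Q=5μC, V=1.25V), C2(5μF, Q=15μC, V=3.00V), C3(4μF, Q=13μC, V=3.25V)
Op 1: CLOSE 2-1: Q_total=20.00, C_total=9.00, V=2.22; Q2=11.11, Q1=8.89; dissipated=3.403
Op 2: CLOSE 1-3: Q_total=21.89, C_total=8.00, V=2.74; Q1=10.94, Q3=10.94; dissipated=1.056
Total dissipated: 4.459 μJ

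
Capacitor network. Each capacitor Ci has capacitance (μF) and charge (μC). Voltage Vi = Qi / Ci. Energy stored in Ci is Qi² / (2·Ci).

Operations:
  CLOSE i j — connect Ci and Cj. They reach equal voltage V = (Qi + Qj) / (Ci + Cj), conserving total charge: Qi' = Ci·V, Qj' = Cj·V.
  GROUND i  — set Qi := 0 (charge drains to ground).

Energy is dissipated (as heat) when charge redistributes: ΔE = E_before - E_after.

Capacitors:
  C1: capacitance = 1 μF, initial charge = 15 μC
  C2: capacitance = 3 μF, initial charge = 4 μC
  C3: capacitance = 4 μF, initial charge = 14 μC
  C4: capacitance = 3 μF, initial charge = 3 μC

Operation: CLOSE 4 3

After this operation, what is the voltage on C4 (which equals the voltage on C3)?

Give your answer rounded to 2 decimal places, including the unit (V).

Answer: 2.43 V

Derivation:
Initial: C1(1μF, Q=15μC, V=15.00V), C2(3μF, Q=4μC, V=1.33V), C3(4μF, Q=14μC, V=3.50V), C4(3μF, Q=3μC, V=1.00V)
Op 1: CLOSE 4-3: Q_total=17.00, C_total=7.00, V=2.43; Q4=7.29, Q3=9.71; dissipated=5.357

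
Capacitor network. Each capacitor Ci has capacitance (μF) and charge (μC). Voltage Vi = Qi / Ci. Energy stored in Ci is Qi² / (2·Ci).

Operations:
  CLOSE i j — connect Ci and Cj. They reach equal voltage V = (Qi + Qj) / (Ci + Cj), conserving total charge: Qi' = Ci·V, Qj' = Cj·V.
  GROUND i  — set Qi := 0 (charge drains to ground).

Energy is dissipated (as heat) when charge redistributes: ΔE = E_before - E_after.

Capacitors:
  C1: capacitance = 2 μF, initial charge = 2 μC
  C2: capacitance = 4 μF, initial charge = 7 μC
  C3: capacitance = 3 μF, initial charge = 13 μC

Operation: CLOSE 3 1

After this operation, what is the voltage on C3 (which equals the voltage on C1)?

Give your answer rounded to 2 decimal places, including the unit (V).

Initial: C1(2μF, Q=2μC, V=1.00V), C2(4μF, Q=7μC, V=1.75V), C3(3μF, Q=13μC, V=4.33V)
Op 1: CLOSE 3-1: Q_total=15.00, C_total=5.00, V=3.00; Q3=9.00, Q1=6.00; dissipated=6.667

Answer: 3.00 V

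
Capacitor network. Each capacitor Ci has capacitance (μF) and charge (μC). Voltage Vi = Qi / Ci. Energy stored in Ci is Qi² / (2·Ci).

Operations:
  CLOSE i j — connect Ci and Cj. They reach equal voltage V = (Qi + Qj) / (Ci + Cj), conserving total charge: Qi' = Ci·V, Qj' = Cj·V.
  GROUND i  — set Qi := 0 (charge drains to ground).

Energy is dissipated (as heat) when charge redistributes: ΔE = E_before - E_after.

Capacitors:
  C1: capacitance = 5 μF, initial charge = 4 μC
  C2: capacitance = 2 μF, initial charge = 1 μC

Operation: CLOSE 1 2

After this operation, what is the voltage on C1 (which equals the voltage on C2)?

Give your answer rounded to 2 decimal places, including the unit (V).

Answer: 0.71 V

Derivation:
Initial: C1(5μF, Q=4μC, V=0.80V), C2(2μF, Q=1μC, V=0.50V)
Op 1: CLOSE 1-2: Q_total=5.00, C_total=7.00, V=0.71; Q1=3.57, Q2=1.43; dissipated=0.064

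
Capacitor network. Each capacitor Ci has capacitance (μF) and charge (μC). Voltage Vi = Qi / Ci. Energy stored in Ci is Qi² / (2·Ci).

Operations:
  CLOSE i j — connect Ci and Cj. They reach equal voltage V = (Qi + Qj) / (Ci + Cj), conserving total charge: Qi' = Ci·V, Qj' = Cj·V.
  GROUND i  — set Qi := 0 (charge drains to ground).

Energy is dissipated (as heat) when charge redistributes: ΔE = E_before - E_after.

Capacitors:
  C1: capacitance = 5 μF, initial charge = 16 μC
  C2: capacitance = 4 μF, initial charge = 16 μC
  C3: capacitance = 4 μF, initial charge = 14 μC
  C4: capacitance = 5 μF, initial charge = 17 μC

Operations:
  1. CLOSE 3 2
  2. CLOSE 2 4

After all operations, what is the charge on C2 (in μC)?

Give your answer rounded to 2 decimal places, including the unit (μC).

Initial: C1(5μF, Q=16μC, V=3.20V), C2(4μF, Q=16μC, V=4.00V), C3(4μF, Q=14μC, V=3.50V), C4(5μF, Q=17μC, V=3.40V)
Op 1: CLOSE 3-2: Q_total=30.00, C_total=8.00, V=3.75; Q3=15.00, Q2=15.00; dissipated=0.250
Op 2: CLOSE 2-4: Q_total=32.00, C_total=9.00, V=3.56; Q2=14.22, Q4=17.78; dissipated=0.136
Final charges: Q1=16.00, Q2=14.22, Q3=15.00, Q4=17.78

Answer: 14.22 μC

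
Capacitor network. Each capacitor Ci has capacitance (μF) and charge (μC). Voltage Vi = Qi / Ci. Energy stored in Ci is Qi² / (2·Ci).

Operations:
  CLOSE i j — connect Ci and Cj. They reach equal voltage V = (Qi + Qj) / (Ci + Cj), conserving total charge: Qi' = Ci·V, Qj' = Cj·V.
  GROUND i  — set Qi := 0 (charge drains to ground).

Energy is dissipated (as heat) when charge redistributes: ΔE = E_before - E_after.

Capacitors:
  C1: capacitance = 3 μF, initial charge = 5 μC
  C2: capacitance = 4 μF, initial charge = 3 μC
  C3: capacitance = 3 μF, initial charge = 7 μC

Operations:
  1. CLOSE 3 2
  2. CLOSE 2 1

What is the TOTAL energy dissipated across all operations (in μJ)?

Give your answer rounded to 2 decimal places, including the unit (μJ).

Answer: 2.20 μJ

Derivation:
Initial: C1(3μF, Q=5μC, V=1.67V), C2(4μF, Q=3μC, V=0.75V), C3(3μF, Q=7μC, V=2.33V)
Op 1: CLOSE 3-2: Q_total=10.00, C_total=7.00, V=1.43; Q3=4.29, Q2=5.71; dissipated=2.149
Op 2: CLOSE 2-1: Q_total=10.71, C_total=7.00, V=1.53; Q2=6.12, Q1=4.59; dissipated=0.049
Total dissipated: 2.197 μJ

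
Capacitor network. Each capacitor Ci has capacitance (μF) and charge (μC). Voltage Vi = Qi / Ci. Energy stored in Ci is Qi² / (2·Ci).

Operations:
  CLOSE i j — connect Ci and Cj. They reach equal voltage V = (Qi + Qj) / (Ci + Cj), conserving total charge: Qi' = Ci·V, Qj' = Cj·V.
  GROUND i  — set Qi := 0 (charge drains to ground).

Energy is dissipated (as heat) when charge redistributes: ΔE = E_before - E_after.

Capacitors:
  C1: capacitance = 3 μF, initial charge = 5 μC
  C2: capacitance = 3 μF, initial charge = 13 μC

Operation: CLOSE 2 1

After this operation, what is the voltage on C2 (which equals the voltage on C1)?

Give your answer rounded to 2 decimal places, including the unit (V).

Answer: 3.00 V

Derivation:
Initial: C1(3μF, Q=5μC, V=1.67V), C2(3μF, Q=13μC, V=4.33V)
Op 1: CLOSE 2-1: Q_total=18.00, C_total=6.00, V=3.00; Q2=9.00, Q1=9.00; dissipated=5.333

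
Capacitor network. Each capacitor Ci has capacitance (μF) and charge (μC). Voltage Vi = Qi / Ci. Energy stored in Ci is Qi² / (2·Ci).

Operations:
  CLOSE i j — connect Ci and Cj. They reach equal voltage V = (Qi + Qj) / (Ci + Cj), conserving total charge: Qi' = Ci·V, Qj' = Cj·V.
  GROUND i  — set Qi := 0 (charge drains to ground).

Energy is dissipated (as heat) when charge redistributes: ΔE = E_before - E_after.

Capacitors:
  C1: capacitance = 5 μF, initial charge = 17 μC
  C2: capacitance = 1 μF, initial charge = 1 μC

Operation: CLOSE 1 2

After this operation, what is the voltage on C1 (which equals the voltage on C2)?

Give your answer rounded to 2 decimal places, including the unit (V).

Answer: 3.00 V

Derivation:
Initial: C1(5μF, Q=17μC, V=3.40V), C2(1μF, Q=1μC, V=1.00V)
Op 1: CLOSE 1-2: Q_total=18.00, C_total=6.00, V=3.00; Q1=15.00, Q2=3.00; dissipated=2.400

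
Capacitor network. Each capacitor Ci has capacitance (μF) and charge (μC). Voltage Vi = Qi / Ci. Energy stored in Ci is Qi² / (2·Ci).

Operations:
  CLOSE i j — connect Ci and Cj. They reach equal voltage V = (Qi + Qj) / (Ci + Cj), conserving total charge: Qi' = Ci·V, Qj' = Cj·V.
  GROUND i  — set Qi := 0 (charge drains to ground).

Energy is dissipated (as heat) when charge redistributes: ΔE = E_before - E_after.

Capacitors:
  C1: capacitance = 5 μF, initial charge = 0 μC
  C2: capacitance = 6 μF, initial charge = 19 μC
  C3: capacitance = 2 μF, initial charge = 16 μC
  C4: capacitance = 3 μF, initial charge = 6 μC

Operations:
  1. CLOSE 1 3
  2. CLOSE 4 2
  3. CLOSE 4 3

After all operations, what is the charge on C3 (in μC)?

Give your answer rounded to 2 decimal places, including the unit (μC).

Answer: 5.16 μC

Derivation:
Initial: C1(5μF, Q=0μC, V=0.00V), C2(6μF, Q=19μC, V=3.17V), C3(2μF, Q=16μC, V=8.00V), C4(3μF, Q=6μC, V=2.00V)
Op 1: CLOSE 1-3: Q_total=16.00, C_total=7.00, V=2.29; Q1=11.43, Q3=4.57; dissipated=45.714
Op 2: CLOSE 4-2: Q_total=25.00, C_total=9.00, V=2.78; Q4=8.33, Q2=16.67; dissipated=1.361
Op 3: CLOSE 4-3: Q_total=12.90, C_total=5.00, V=2.58; Q4=7.74, Q3=5.16; dissipated=0.145
Final charges: Q1=11.43, Q2=16.67, Q3=5.16, Q4=7.74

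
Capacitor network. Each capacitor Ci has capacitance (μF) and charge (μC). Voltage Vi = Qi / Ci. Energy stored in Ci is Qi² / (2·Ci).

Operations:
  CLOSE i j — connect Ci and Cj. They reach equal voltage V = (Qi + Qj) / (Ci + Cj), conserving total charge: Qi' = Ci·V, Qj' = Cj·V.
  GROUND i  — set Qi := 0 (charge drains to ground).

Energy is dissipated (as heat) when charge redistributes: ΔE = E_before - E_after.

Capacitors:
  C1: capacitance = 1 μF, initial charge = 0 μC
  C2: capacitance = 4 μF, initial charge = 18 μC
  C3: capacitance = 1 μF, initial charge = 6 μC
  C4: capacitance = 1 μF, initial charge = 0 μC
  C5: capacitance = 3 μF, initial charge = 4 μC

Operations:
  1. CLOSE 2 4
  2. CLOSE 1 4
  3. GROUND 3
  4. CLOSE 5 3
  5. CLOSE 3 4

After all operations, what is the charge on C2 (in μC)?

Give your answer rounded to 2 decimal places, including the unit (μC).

Initial: C1(1μF, Q=0μC, V=0.00V), C2(4μF, Q=18μC, V=4.50V), C3(1μF, Q=6μC, V=6.00V), C4(1μF, Q=0μC, V=0.00V), C5(3μF, Q=4μC, V=1.33V)
Op 1: CLOSE 2-4: Q_total=18.00, C_total=5.00, V=3.60; Q2=14.40, Q4=3.60; dissipated=8.100
Op 2: CLOSE 1-4: Q_total=3.60, C_total=2.00, V=1.80; Q1=1.80, Q4=1.80; dissipated=3.240
Op 3: GROUND 3: Q3=0; energy lost=18.000
Op 4: CLOSE 5-3: Q_total=4.00, C_total=4.00, V=1.00; Q5=3.00, Q3=1.00; dissipated=0.667
Op 5: CLOSE 3-4: Q_total=2.80, C_total=2.00, V=1.40; Q3=1.40, Q4=1.40; dissipated=0.160
Final charges: Q1=1.80, Q2=14.40, Q3=1.40, Q4=1.40, Q5=3.00

Answer: 14.40 μC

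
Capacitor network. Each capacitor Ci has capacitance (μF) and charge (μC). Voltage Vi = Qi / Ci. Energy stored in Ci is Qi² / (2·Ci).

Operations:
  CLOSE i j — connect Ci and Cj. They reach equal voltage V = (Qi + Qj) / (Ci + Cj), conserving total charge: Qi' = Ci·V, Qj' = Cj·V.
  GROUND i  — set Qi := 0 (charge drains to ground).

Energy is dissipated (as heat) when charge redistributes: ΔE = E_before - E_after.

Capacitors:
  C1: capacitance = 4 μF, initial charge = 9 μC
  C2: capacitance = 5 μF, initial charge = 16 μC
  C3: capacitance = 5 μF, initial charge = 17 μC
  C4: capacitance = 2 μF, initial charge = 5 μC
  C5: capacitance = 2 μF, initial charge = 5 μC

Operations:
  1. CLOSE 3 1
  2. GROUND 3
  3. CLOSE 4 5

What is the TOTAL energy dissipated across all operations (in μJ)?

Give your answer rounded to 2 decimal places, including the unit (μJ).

Answer: 22.33 μJ

Derivation:
Initial: C1(4μF, Q=9μC, V=2.25V), C2(5μF, Q=16μC, V=3.20V), C3(5μF, Q=17μC, V=3.40V), C4(2μF, Q=5μC, V=2.50V), C5(2μF, Q=5μC, V=2.50V)
Op 1: CLOSE 3-1: Q_total=26.00, C_total=9.00, V=2.89; Q3=14.44, Q1=11.56; dissipated=1.469
Op 2: GROUND 3: Q3=0; energy lost=20.864
Op 3: CLOSE 4-5: Q_total=10.00, C_total=4.00, V=2.50; Q4=5.00, Q5=5.00; dissipated=0.000
Total dissipated: 22.334 μJ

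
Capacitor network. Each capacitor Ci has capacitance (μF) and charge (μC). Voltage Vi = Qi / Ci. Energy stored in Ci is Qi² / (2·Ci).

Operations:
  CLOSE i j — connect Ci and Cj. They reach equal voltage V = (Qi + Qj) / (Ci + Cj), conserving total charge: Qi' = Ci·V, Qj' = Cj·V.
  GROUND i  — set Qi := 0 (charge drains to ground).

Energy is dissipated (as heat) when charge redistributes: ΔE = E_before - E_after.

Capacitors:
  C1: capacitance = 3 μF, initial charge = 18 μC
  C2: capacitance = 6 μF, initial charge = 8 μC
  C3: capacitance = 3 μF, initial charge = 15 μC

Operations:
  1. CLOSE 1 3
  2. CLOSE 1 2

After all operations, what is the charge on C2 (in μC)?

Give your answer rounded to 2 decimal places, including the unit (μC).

Initial: C1(3μF, Q=18μC, V=6.00V), C2(6μF, Q=8μC, V=1.33V), C3(3μF, Q=15μC, V=5.00V)
Op 1: CLOSE 1-3: Q_total=33.00, C_total=6.00, V=5.50; Q1=16.50, Q3=16.50; dissipated=0.750
Op 2: CLOSE 1-2: Q_total=24.50, C_total=9.00, V=2.72; Q1=8.17, Q2=16.33; dissipated=17.361
Final charges: Q1=8.17, Q2=16.33, Q3=16.50

Answer: 16.33 μC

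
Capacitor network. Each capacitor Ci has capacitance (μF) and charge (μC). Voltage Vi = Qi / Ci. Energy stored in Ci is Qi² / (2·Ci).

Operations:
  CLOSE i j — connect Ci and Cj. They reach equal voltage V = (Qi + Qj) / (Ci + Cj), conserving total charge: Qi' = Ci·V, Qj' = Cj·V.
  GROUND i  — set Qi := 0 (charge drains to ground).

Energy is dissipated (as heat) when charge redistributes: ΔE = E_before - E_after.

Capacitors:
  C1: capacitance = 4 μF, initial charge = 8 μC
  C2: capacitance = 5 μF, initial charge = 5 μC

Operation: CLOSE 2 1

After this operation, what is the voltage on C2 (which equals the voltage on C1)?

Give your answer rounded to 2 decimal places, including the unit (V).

Answer: 1.44 V

Derivation:
Initial: C1(4μF, Q=8μC, V=2.00V), C2(5μF, Q=5μC, V=1.00V)
Op 1: CLOSE 2-1: Q_total=13.00, C_total=9.00, V=1.44; Q2=7.22, Q1=5.78; dissipated=1.111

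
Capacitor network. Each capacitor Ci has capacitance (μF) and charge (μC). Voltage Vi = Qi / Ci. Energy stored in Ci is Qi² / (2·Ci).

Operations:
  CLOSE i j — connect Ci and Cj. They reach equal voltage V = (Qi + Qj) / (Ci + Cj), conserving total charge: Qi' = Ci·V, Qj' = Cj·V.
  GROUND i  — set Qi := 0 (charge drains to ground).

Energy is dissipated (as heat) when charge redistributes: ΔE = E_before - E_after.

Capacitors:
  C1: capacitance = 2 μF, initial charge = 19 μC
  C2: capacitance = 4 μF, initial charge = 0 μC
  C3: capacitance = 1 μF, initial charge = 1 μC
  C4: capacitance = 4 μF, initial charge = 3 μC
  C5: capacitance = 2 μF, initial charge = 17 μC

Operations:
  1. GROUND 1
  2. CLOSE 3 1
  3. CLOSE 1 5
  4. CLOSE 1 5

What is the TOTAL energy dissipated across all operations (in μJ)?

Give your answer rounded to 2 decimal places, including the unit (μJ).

Answer: 123.93 μJ

Derivation:
Initial: C1(2μF, Q=19μC, V=9.50V), C2(4μF, Q=0μC, V=0.00V), C3(1μF, Q=1μC, V=1.00V), C4(4μF, Q=3μC, V=0.75V), C5(2μF, Q=17μC, V=8.50V)
Op 1: GROUND 1: Q1=0; energy lost=90.250
Op 2: CLOSE 3-1: Q_total=1.00, C_total=3.00, V=0.33; Q3=0.33, Q1=0.67; dissipated=0.333
Op 3: CLOSE 1-5: Q_total=17.67, C_total=4.00, V=4.42; Q1=8.83, Q5=8.83; dissipated=33.347
Op 4: CLOSE 1-5: Q_total=17.67, C_total=4.00, V=4.42; Q1=8.83, Q5=8.83; dissipated=0.000
Total dissipated: 123.931 μJ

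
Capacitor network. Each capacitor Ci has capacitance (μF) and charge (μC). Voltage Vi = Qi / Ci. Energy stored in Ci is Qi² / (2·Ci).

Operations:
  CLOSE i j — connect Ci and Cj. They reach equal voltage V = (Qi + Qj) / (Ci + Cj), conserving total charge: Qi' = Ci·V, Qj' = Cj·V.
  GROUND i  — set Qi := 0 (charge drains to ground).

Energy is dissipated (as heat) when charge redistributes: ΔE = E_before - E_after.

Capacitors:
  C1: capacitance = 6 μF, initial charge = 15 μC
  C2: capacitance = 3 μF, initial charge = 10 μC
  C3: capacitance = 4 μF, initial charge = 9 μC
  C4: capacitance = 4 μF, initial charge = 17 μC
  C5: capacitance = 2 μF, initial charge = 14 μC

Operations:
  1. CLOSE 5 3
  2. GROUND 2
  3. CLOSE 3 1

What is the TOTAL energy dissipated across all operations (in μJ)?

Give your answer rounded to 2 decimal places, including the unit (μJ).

Initial: C1(6μF, Q=15μC, V=2.50V), C2(3μF, Q=10μC, V=3.33V), C3(4μF, Q=9μC, V=2.25V), C4(4μF, Q=17μC, V=4.25V), C5(2μF, Q=14μC, V=7.00V)
Op 1: CLOSE 5-3: Q_total=23.00, C_total=6.00, V=3.83; Q5=7.67, Q3=15.33; dissipated=15.042
Op 2: GROUND 2: Q2=0; energy lost=16.667
Op 3: CLOSE 3-1: Q_total=30.33, C_total=10.00, V=3.03; Q3=12.13, Q1=18.20; dissipated=2.133
Total dissipated: 33.842 μJ

Answer: 33.84 μJ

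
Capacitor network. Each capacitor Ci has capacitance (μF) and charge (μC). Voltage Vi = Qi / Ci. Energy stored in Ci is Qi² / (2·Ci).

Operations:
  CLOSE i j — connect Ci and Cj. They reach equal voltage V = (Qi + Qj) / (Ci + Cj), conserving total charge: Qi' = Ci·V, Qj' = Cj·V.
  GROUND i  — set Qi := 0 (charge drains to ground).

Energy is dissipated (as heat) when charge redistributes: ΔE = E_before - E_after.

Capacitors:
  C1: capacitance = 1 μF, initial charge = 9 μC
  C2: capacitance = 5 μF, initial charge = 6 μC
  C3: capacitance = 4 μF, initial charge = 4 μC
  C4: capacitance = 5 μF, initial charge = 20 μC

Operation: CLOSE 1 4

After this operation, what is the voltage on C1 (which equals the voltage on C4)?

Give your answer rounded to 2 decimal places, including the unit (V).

Answer: 4.83 V

Derivation:
Initial: C1(1μF, Q=9μC, V=9.00V), C2(5μF, Q=6μC, V=1.20V), C3(4μF, Q=4μC, V=1.00V), C4(5μF, Q=20μC, V=4.00V)
Op 1: CLOSE 1-4: Q_total=29.00, C_total=6.00, V=4.83; Q1=4.83, Q4=24.17; dissipated=10.417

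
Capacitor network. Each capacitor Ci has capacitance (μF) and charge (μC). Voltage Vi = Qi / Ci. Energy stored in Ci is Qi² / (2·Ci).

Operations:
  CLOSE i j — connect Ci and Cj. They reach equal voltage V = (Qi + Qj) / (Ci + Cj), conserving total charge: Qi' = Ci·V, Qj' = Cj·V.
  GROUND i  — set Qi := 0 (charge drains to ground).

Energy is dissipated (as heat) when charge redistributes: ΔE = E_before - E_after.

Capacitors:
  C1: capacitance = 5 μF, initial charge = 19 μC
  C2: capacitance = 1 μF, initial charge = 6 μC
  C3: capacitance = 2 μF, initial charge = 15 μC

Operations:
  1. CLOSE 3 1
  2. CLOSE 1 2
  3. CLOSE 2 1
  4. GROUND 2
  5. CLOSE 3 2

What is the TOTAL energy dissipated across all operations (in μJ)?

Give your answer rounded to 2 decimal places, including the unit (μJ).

Initial: C1(5μF, Q=19μC, V=3.80V), C2(1μF, Q=6μC, V=6.00V), C3(2μF, Q=15μC, V=7.50V)
Op 1: CLOSE 3-1: Q_total=34.00, C_total=7.00, V=4.86; Q3=9.71, Q1=24.29; dissipated=9.779
Op 2: CLOSE 1-2: Q_total=30.29, C_total=6.00, V=5.05; Q1=25.24, Q2=5.05; dissipated=0.544
Op 3: CLOSE 2-1: Q_total=30.29, C_total=6.00, V=5.05; Q2=5.05, Q1=25.24; dissipated=0.000
Op 4: GROUND 2: Q2=0; energy lost=12.739
Op 5: CLOSE 3-2: Q_total=9.71, C_total=3.00, V=3.24; Q3=6.48, Q2=3.24; dissipated=7.864
Total dissipated: 30.926 μJ

Answer: 30.93 μJ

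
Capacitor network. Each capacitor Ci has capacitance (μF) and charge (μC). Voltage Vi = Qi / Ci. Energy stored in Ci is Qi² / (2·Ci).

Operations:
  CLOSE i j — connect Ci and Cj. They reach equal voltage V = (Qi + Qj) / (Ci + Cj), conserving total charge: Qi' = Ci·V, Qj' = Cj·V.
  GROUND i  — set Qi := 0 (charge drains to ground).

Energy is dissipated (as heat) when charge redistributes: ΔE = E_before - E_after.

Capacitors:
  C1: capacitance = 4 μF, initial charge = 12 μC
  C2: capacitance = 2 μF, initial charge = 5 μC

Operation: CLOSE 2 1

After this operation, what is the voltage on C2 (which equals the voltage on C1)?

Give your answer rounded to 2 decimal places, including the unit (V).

Answer: 2.83 V

Derivation:
Initial: C1(4μF, Q=12μC, V=3.00V), C2(2μF, Q=5μC, V=2.50V)
Op 1: CLOSE 2-1: Q_total=17.00, C_total=6.00, V=2.83; Q2=5.67, Q1=11.33; dissipated=0.167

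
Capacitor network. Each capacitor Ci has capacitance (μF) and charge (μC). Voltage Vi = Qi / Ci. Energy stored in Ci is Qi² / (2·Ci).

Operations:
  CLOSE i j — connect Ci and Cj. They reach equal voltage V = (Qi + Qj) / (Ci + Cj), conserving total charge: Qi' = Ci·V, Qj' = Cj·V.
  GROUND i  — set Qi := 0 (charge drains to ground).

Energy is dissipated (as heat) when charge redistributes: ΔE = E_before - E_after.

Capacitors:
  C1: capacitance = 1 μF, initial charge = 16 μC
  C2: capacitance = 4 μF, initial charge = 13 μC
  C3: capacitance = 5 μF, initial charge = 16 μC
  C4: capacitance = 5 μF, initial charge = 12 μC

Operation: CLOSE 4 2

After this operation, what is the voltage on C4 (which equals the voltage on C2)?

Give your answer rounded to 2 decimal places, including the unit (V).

Initial: C1(1μF, Q=16μC, V=16.00V), C2(4μF, Q=13μC, V=3.25V), C3(5μF, Q=16μC, V=3.20V), C4(5μF, Q=12μC, V=2.40V)
Op 1: CLOSE 4-2: Q_total=25.00, C_total=9.00, V=2.78; Q4=13.89, Q2=11.11; dissipated=0.803

Answer: 2.78 V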